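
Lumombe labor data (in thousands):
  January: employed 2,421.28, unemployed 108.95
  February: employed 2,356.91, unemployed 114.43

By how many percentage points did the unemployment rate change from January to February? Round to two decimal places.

January: labor force = 2,421.28 + 108.95 = 2,530.23; u = 108.95/2,530.23 = 4.31%.
February: labor force = 2,356.91 + 114.43 = 2,471.34; u = 114.43/2,471.34 = 4.63%.
Change = 4.63% − 4.31% = +0.32 pp.

The unemployment rate changed by +0.32 percentage points.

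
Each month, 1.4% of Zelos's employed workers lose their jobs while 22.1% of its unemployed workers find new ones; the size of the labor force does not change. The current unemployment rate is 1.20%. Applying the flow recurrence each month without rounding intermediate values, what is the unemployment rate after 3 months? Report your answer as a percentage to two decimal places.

Unemployment rate after three months ≈ 3.83%.

With a fixed labor force, u_{t+1} = u_t + s·(1−u_t) − f·u_t = u_t·(1−s−f) + s.
Here 1−s−f = 0.765 and s = 0.014.
u_1 = 0.012000 × 0.765 + 0.014 = 0.023180.
u_2 = 0.023180 × 0.765 + 0.014 = 0.031733.
u_3 = 0.031733 × 0.765 + 0.014 = 0.038276.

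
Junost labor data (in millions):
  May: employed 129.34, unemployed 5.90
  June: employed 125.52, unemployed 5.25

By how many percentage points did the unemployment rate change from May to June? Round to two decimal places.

The unemployment rate changed by −0.35 percentage points.

May: labor force = 129.34 + 5.90 = 135.24; u = 5.90/135.24 = 4.36%.
June: labor force = 125.52 + 5.25 = 130.77; u = 5.25/130.77 = 4.01%.
Change = 4.01% − 4.36% = −0.35 pp.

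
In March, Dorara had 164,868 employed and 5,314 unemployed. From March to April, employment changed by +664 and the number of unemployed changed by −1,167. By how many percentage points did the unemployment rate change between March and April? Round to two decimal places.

March: labor force = 164,868 + 5,314 = 170,182; u = 5,314/170,182 = 3.12%.
April: labor force = 165,532 + 4,147 = 169,679; u = 4,147/169,679 = 2.44%.
Change = 2.44% − 3.12% = −0.68 pp.

The unemployment rate changed by −0.68 percentage points.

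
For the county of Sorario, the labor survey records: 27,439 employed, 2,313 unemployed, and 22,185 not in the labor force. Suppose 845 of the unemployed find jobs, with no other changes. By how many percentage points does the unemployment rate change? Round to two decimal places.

Initially, labor force = 27,439 + 2,313 = 29,752, so u = 2,313/29,752 = 7.77%.
After the change, unemployed falls and employed rises by 845; labor force unchanged → E = 28,284, U = 1,468, labor force = 29,752.
New unemployment rate = 1,468 / 29,752 = 4.93%.
Change = 4.93% − 7.77% = −2.84 percentage points.

The unemployment rate changes by −2.84 percentage points.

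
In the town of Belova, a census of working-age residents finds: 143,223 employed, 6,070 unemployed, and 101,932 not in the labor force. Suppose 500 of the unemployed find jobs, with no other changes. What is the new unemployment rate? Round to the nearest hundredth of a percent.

New unemployment rate ≈ 3.73%.

Initially, labor force = 143,223 + 6,070 = 149,293, so u = 6,070/149,293 = 4.07%.
After the change, unemployed falls and employed rises by 500; labor force unchanged → E = 143,723, U = 5,570, labor force = 149,293.
New unemployment rate = 5,570 / 149,293 = 3.73%.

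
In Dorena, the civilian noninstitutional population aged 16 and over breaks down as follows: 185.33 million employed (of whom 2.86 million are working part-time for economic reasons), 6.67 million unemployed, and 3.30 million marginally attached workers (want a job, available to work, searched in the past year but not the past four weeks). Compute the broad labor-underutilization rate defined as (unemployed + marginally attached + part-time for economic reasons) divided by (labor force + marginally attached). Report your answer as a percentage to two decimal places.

Broad underutilization rate ≈ 6.57%.

Labor force = 185.33 + 6.67 = 192.00 million.
Numerator = 6.67 + 3.30 + 2.86 = 12.83 million.
Denominator = 192.00 + 3.30 = 195.30 million.
Broad rate = 12.83 / 195.30 = 6.57%.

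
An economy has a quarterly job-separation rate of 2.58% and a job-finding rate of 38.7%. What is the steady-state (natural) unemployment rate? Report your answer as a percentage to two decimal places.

At steady state the flows balance: s·E = f·U, so U/(E+U) = s/(s+f).
u* = 2.58 / (2.58 + 38.7) = 2.58 / 41.28 = 6.25%.

Steady-state unemployment rate ≈ 6.25%.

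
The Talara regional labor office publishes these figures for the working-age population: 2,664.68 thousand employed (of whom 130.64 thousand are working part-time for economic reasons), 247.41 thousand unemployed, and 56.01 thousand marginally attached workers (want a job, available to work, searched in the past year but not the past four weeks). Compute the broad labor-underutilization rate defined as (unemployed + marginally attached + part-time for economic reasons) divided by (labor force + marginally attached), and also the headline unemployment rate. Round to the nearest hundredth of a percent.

Labor force = 2,664.68 + 247.41 = 2,912.09 thousand.
Numerator = 247.41 + 56.01 + 130.64 = 434.06 thousand.
Denominator = 2,912.09 + 56.01 = 2,968.10 thousand.
Broad rate = 434.06 / 2,968.10 = 14.62%.
Headline unemployment rate = 247.41 / 2,912.09 = 8.50%.

Broad underutilization rate ≈ 14.62%; headline unemployment rate ≈ 8.50%.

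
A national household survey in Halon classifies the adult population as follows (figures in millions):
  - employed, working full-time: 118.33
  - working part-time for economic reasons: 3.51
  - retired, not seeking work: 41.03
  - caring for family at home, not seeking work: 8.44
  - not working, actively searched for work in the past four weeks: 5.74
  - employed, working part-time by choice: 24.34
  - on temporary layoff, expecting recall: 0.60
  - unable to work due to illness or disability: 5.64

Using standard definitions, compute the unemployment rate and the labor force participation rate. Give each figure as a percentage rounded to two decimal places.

Unemployment rate ≈ 4.16%; labor force participation rate ≈ 73.46%.

Employed = 118.33 + 3.51 + 24.34 = 146.18 million (anyone who worked, including part-time for economic reasons, counts as employed).
Unemployed = 5.74 + 0.60 = 6.34 million (jobless and actively searching, or on temporary layoff).
Labor force = 146.18 + 6.34 = 152.52 million.
Not in labor force = 41.03 + 8.44 + 5.64 = 55.11 million (those not working and not actively searching are outside the labor force).
Civilian working-age population = 152.52 + 55.11 = 207.63 million.
Unemployment rate = 6.34 / 152.52 = 4.16%.
Labor force participation rate = 152.52 / 207.63 = 73.46%.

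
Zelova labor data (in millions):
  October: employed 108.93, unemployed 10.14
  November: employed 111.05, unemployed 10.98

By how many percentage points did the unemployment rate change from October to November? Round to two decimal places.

October: labor force = 108.93 + 10.14 = 119.07; u = 10.14/119.07 = 8.52%.
November: labor force = 111.05 + 10.98 = 122.03; u = 10.98/122.03 = 9.00%.
Change = 9.00% − 8.52% = +0.48 pp.

The unemployment rate changed by +0.48 percentage points.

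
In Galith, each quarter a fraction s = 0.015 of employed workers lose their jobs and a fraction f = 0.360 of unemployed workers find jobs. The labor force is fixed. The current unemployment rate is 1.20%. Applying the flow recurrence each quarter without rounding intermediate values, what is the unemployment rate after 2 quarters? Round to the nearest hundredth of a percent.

Unemployment rate after two quarters ≈ 2.91%.

With a fixed labor force, u_{t+1} = u_t + s·(1−u_t) − f·u_t = u_t·(1−s−f) + s.
Here 1−s−f = 0.625 and s = 0.015.
u_1 = 0.012000 × 0.625 + 0.015 = 0.022500.
u_2 = 0.022500 × 0.625 + 0.015 = 0.029062.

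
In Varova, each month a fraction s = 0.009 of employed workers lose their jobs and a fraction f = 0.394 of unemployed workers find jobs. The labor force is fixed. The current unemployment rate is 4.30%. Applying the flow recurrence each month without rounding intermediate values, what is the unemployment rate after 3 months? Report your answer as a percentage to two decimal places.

Unemployment rate after three months ≈ 2.67%.

With a fixed labor force, u_{t+1} = u_t + s·(1−u_t) − f·u_t = u_t·(1−s−f) + s.
Here 1−s−f = 0.597 and s = 0.009.
u_1 = 0.043000 × 0.597 + 0.009 = 0.034671.
u_2 = 0.034671 × 0.597 + 0.009 = 0.029699.
u_3 = 0.029699 × 0.597 + 0.009 = 0.026730.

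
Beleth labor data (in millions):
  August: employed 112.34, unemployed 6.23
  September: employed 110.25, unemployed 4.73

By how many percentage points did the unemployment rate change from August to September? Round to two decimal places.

August: labor force = 112.34 + 6.23 = 118.57; u = 6.23/118.57 = 5.25%.
September: labor force = 110.25 + 4.73 = 114.98; u = 4.73/114.98 = 4.11%.
Change = 4.11% − 5.25% = −1.14 pp.

The unemployment rate changed by −1.14 percentage points.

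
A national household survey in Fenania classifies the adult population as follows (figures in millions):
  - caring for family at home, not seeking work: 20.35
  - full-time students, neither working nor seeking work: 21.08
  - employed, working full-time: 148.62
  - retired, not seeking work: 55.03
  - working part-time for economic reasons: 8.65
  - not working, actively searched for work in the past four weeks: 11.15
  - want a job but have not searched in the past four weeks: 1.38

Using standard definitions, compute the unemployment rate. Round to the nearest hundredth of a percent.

Employed = 148.62 + 8.65 = 157.27 million (anyone who worked, including part-time for economic reasons, counts as employed).
Unemployed = 11.15 million.
Labor force = 157.27 + 11.15 = 168.42 million.
Unemployment rate = 11.15 / 168.42 = 6.62%.

Unemployment rate ≈ 6.62%.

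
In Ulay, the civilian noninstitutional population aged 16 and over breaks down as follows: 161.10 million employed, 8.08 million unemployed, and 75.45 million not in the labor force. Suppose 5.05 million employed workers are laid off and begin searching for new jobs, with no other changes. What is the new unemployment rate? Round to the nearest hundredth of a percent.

New unemployment rate ≈ 7.76%.

Initially, labor force = 161.10 + 8.08 = 169.18 million, so u = 8.08/169.18 = 4.78%.
After the change, employed falls and unemployed rises by 5.05; labor force unchanged → E = 156.05, U = 13.13, labor force = 169.18 million.
New unemployment rate = 13.13 / 169.18 = 7.76%.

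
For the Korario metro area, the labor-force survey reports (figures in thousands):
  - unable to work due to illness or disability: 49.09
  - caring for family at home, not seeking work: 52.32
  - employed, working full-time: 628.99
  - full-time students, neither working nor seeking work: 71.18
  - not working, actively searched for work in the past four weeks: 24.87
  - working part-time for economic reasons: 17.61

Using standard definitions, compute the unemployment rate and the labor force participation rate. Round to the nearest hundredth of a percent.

Unemployment rate ≈ 3.70%; labor force participation rate ≈ 79.55%.

Employed = 628.99 + 17.61 = 646.60 thousand (anyone who worked, including part-time for economic reasons, counts as employed).
Unemployed = 24.87 thousand.
Labor force = 646.60 + 24.87 = 671.47 thousand.
Not in labor force = 49.09 + 52.32 + 71.18 = 172.59 thousand (those not working and not actively searching are outside the labor force).
Civilian working-age population = 671.47 + 172.59 = 844.06 thousand.
Unemployment rate = 24.87 / 671.47 = 3.70%.
Labor force participation rate = 671.47 / 844.06 = 79.55%.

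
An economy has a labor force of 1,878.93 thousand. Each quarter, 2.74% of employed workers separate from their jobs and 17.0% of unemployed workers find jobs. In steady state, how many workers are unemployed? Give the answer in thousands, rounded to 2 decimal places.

Steady-state unemployment rate u* = s/(s+f) = 2.74/(2.74+17.0) = 0.138804.
Unemployed = u* × labor force = 0.138804 × 1,878.93 ≈ 260.80 thousand.

About 260.80 thousand are unemployed in steady state.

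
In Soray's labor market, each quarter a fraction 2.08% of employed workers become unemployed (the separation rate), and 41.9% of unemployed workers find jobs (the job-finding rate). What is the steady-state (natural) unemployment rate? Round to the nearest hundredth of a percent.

At steady state the flows balance: s·E = f·U, so U/(E+U) = s/(s+f).
u* = 2.08 / (2.08 + 41.9) = 2.08 / 43.98 = 4.73%.

Steady-state unemployment rate ≈ 4.73%.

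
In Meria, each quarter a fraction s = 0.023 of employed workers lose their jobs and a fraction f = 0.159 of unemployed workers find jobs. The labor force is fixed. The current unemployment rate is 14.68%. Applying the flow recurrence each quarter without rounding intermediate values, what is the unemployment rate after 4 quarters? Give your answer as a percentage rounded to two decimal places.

Unemployment rate after four quarters ≈ 13.55%.

With a fixed labor force, u_{t+1} = u_t + s·(1−u_t) − f·u_t = u_t·(1−s−f) + s.
Here 1−s−f = 0.818 and s = 0.023.
u_1 = 0.146800 × 0.818 + 0.023 = 0.143082.
u_2 = 0.143082 × 0.818 + 0.023 = 0.140041.
u_3 = 0.140041 × 0.818 + 0.023 = 0.137554.
u_4 = 0.137554 × 0.818 + 0.023 = 0.135519.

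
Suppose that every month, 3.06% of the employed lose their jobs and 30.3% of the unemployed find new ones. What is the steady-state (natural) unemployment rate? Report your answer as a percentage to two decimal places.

Steady-state unemployment rate ≈ 9.17%.

At steady state the flows balance: s·E = f·U, so U/(E+U) = s/(s+f).
u* = 3.06 / (3.06 + 30.3) = 3.06 / 33.36 = 9.17%.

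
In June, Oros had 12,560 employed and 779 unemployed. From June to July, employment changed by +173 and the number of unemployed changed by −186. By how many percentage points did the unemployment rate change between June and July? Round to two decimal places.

The unemployment rate changed by −1.39 percentage points.

June: labor force = 12,560 + 779 = 13,339; u = 779/13,339 = 5.84%.
July: labor force = 12,733 + 593 = 13,326; u = 593/13,326 = 4.45%.
Change = 4.45% − 5.84% = −1.39 pp.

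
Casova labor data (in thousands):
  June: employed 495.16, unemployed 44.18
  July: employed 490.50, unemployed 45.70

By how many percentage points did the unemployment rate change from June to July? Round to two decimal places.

June: labor force = 495.16 + 44.18 = 539.34; u = 44.18/539.34 = 8.19%.
July: labor force = 490.50 + 45.70 = 536.20; u = 45.70/536.20 = 8.52%.
Change = 8.52% − 8.19% = +0.33 pp.

The unemployment rate changed by +0.33 percentage points.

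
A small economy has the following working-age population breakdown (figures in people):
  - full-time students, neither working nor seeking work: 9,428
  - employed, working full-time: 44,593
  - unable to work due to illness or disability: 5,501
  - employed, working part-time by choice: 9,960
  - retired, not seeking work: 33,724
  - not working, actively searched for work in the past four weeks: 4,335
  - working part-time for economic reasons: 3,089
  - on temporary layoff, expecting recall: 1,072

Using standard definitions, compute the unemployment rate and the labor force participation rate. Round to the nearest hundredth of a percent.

Employed = 44,593 + 9,960 + 3,089 = 57,642 (anyone who worked, including part-time for economic reasons, counts as employed).
Unemployed = 4,335 + 1,072 = 5,407 (jobless and actively searching, or on temporary layoff).
Labor force = 57,642 + 5,407 = 63,049.
Not in labor force = 9,428 + 5,501 + 33,724 = 48,653 (those not working and not actively searching are outside the labor force).
Civilian working-age population = 63,049 + 48,653 = 111,702.
Unemployment rate = 5,407 / 63,049 = 8.58%.
Labor force participation rate = 63,049 / 111,702 = 56.44%.

Unemployment rate ≈ 8.58%; labor force participation rate ≈ 56.44%.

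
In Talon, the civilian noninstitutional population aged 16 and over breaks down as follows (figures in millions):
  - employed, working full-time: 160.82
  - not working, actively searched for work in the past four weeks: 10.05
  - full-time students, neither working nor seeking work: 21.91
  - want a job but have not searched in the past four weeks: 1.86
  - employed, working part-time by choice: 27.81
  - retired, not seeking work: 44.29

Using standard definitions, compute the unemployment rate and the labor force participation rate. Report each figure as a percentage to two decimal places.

Employed = 160.82 + 27.81 = 188.63 million.
Unemployed = 10.05 million.
Labor force = 188.63 + 10.05 = 198.68 million.
Not in labor force = 21.91 + 1.86 + 44.29 = 68.06 million (those not working and not actively searching are outside the labor force — including those who want a job but have given up searching).
Civilian working-age population = 198.68 + 68.06 = 266.74 million.
Unemployment rate = 10.05 / 198.68 = 5.06%.
Labor force participation rate = 198.68 / 266.74 = 74.48%.

Unemployment rate ≈ 5.06%; labor force participation rate ≈ 74.48%.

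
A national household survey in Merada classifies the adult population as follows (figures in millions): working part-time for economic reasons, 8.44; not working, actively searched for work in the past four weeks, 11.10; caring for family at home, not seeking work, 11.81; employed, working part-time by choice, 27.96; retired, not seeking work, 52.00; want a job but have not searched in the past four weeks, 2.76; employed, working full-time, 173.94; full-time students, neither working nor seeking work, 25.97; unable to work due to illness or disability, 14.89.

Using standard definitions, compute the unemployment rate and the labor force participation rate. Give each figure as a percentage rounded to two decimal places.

Employed = 8.44 + 27.96 + 173.94 = 210.34 million (anyone who worked, including part-time for economic reasons, counts as employed).
Unemployed = 11.10 million.
Labor force = 210.34 + 11.10 = 221.44 million.
Not in labor force = 11.81 + 52.00 + 2.76 + 25.97 + 14.89 = 107.43 million (those not working and not actively searching are outside the labor force — including those who want a job but have given up searching).
Civilian working-age population = 221.44 + 107.43 = 328.87 million.
Unemployment rate = 11.10 / 221.44 = 5.01%.
Labor force participation rate = 221.44 / 328.87 = 67.33%.

Unemployment rate ≈ 5.01%; labor force participation rate ≈ 67.33%.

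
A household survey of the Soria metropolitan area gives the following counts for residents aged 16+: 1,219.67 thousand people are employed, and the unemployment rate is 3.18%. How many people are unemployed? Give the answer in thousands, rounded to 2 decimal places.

About 40.06 thousand are unemployed.

Let U be the number unemployed. The labor force is E + U, and U/(E+U) = 0.0318.
So U = 0.0318 × 1,219.67 / (1 − 0.0318) = 38.7855 / 0.9682 ≈ 40.06 thousand.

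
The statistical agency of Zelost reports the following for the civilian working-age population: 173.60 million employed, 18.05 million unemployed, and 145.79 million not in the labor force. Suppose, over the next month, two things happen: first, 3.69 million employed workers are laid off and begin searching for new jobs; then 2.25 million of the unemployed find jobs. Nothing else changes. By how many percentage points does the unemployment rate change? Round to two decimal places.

Initially, labor force = 173.60 + 18.05 = 191.65 million, so u = 18.05/191.65 = 9.42%.
After the first change, employed falls and unemployed rises by 3.69; labor force unchanged → E = 169.91, U = 21.74, labor force = 191.65 million.
After the second change, unemployed falls and employed rises by 2.25; labor force unchanged → E = 172.16, U = 19.49, labor force = 191.65 million.
New unemployment rate = 19.49 / 191.65 = 10.17%.
Change = 10.17% − 9.42% = +0.75 percentage points.

The unemployment rate changes by +0.75 percentage points.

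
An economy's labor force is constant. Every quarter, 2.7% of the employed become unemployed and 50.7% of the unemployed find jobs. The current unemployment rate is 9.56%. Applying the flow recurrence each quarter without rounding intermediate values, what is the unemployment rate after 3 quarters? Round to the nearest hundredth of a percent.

With a fixed labor force, u_{t+1} = u_t + s·(1−u_t) − f·u_t = u_t·(1−s−f) + s.
Here 1−s−f = 0.466 and s = 0.027.
u_1 = 0.095600 × 0.466 + 0.027 = 0.071550.
u_2 = 0.071550 × 0.466 + 0.027 = 0.060342.
u_3 = 0.060342 × 0.466 + 0.027 = 0.055119.

Unemployment rate after three quarters ≈ 5.51%.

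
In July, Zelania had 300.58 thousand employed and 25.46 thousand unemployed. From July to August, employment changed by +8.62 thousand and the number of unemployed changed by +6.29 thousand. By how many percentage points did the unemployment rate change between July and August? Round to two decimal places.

The unemployment rate changed by +1.50 percentage points.

July: labor force = 300.58 + 25.46 = 326.04; u = 25.46/326.04 = 7.81%.
August: labor force = 309.20 + 31.75 = 340.95; u = 31.75/340.95 = 9.31%.
Change = 9.31% − 7.81% = +1.50 pp.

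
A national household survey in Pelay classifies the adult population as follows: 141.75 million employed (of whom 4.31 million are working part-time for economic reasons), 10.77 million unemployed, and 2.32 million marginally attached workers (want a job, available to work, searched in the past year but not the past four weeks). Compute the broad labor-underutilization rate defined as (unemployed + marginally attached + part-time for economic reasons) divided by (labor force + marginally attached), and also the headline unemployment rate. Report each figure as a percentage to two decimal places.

Labor force = 141.75 + 10.77 = 152.52 million.
Numerator = 10.77 + 2.32 + 4.31 = 17.40 million.
Denominator = 152.52 + 2.32 = 154.84 million.
Broad rate = 17.40 / 154.84 = 11.24%.
Headline unemployment rate = 10.77 / 152.52 = 7.06%.

Broad underutilization rate ≈ 11.24%; headline unemployment rate ≈ 7.06%.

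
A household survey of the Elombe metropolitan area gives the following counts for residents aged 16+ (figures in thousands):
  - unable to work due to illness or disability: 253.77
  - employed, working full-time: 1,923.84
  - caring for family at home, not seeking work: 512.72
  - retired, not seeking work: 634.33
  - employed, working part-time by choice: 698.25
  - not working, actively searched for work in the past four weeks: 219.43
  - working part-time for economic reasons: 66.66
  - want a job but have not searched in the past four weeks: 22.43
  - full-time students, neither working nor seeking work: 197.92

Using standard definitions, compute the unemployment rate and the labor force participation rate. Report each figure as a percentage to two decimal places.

Unemployment rate ≈ 7.55%; labor force participation rate ≈ 64.21%.

Employed = 1,923.84 + 698.25 + 66.66 = 2,688.75 thousand (anyone who worked, including part-time for economic reasons, counts as employed).
Unemployed = 219.43 thousand.
Labor force = 2,688.75 + 219.43 = 2,908.18 thousand.
Not in labor force = 253.77 + 512.72 + 634.33 + 22.43 + 197.92 = 1,621.17 thousand (those not working and not actively searching are outside the labor force — including those who want a job but have given up searching).
Civilian working-age population = 2,908.18 + 1,621.17 = 4,529.35 thousand.
Unemployment rate = 219.43 / 2,908.18 = 7.55%.
Labor force participation rate = 2,908.18 / 4,529.35 = 64.21%.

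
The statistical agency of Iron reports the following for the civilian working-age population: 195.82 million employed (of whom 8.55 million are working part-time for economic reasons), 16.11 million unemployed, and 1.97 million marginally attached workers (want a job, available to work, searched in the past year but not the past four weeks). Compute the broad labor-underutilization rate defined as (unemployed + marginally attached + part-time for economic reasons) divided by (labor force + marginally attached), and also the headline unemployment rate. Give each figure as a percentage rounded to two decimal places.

Broad underutilization rate ≈ 12.45%; headline unemployment rate ≈ 7.60%.

Labor force = 195.82 + 16.11 = 211.93 million.
Numerator = 16.11 + 1.97 + 8.55 = 26.63 million.
Denominator = 211.93 + 1.97 = 213.90 million.
Broad rate = 26.63 / 213.90 = 12.45%.
Headline unemployment rate = 16.11 / 211.93 = 7.60%.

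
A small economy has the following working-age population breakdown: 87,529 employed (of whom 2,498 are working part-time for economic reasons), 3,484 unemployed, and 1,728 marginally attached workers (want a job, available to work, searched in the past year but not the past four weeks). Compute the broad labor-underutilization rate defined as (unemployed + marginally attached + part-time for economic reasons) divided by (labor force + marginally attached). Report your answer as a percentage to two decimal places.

Broad underutilization rate ≈ 8.31%.

Labor force = 87,529 + 3,484 = 91,013.
Numerator = 3,484 + 1,728 + 2,498 = 7,710.
Denominator = 91,013 + 1,728 = 92,741.
Broad rate = 7,710 / 92,741 = 8.31%.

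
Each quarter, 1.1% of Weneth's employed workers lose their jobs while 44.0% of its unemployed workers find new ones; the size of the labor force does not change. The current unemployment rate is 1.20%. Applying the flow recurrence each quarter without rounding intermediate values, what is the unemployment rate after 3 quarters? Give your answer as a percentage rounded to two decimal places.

Unemployment rate after three quarters ≈ 2.23%.

With a fixed labor force, u_{t+1} = u_t + s·(1−u_t) − f·u_t = u_t·(1−s−f) + s.
Here 1−s−f = 0.549 and s = 0.011.
u_1 = 0.012000 × 0.549 + 0.011 = 0.017588.
u_2 = 0.017588 × 0.549 + 0.011 = 0.020656.
u_3 = 0.020656 × 0.549 + 0.011 = 0.022340.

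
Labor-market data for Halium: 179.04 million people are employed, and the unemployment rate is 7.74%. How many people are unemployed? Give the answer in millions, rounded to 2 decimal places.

About 15.02 million are unemployed.

Let U be the number unemployed. The labor force is E + U, and U/(E+U) = 0.0774.
So U = 0.0774 × 179.04 / (1 − 0.0774) = 13.8577 / 0.9226 ≈ 15.02 million.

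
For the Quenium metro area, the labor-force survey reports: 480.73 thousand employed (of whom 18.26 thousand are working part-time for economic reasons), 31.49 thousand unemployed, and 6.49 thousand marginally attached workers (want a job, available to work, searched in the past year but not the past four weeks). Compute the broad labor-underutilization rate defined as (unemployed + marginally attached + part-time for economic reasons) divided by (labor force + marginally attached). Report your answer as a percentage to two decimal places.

Broad underutilization rate ≈ 10.84%.

Labor force = 480.73 + 31.49 = 512.22 thousand.
Numerator = 31.49 + 6.49 + 18.26 = 56.24 thousand.
Denominator = 512.22 + 6.49 = 518.71 thousand.
Broad rate = 56.24 / 518.71 = 10.84%.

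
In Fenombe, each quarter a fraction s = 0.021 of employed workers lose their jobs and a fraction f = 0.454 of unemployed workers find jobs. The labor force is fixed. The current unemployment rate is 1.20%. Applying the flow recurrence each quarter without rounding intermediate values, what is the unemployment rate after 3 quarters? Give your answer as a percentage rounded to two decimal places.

With a fixed labor force, u_{t+1} = u_t + s·(1−u_t) − f·u_t = u_t·(1−s−f) + s.
Here 1−s−f = 0.525 and s = 0.021.
u_1 = 0.012000 × 0.525 + 0.021 = 0.027300.
u_2 = 0.027300 × 0.525 + 0.021 = 0.035333.
u_3 = 0.035333 × 0.525 + 0.021 = 0.039550.

Unemployment rate after three quarters ≈ 3.95%.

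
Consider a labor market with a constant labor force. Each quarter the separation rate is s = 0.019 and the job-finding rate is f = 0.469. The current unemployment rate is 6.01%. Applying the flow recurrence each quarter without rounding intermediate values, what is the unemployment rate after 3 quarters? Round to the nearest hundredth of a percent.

Unemployment rate after three quarters ≈ 4.18%.

With a fixed labor force, u_{t+1} = u_t + s·(1−u_t) − f·u_t = u_t·(1−s−f) + s.
Here 1−s−f = 0.512 and s = 0.019.
u_1 = 0.060100 × 0.512 + 0.019 = 0.049771.
u_2 = 0.049771 × 0.512 + 0.019 = 0.044483.
u_3 = 0.044483 × 0.512 + 0.019 = 0.041775.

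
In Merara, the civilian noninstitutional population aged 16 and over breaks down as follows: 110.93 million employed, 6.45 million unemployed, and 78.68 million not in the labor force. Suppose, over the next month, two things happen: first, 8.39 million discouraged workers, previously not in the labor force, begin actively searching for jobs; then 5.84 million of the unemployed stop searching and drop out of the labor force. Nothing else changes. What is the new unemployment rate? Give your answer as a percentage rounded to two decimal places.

New unemployment rate ≈ 7.50%.

Initially, labor force = 110.93 + 6.45 = 117.38 million, so u = 6.45/117.38 = 5.49%.
After the first change, unemployed and labor force both rise by 8.39 → E = 110.93, U = 14.84, labor force = 125.77 million.
After the second change, unemployed and labor force both fall by 5.84 → E = 110.93, U = 9.00, labor force = 119.93 million.
New unemployment rate = 9.00 / 119.93 = 7.50%.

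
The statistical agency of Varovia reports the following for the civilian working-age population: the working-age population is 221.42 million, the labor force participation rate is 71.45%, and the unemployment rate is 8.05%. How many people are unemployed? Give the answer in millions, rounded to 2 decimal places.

Labor force = 0.7145 × 221.42 = 158.20 million.
Unemployed = 0.0805 × 158.20 ≈ 12.74 million.

About 12.74 million are unemployed.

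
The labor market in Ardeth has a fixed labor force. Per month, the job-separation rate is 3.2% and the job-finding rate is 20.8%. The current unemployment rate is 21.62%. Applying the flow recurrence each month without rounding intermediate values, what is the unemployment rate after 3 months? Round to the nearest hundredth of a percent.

With a fixed labor force, u_{t+1} = u_t + s·(1−u_t) − f·u_t = u_t·(1−s−f) + s.
Here 1−s−f = 0.760 and s = 0.032.
u_1 = 0.216200 × 0.760 + 0.032 = 0.196312.
u_2 = 0.196312 × 0.760 + 0.032 = 0.181197.
u_3 = 0.181197 × 0.760 + 0.032 = 0.169710.

Unemployment rate after three months ≈ 16.97%.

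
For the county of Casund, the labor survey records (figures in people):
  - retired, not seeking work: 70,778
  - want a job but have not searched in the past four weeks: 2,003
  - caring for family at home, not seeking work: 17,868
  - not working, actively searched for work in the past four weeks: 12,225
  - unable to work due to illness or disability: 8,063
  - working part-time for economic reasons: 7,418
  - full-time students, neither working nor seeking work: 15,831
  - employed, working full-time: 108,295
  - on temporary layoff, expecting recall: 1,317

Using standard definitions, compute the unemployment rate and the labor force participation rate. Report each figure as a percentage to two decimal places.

Employed = 7,418 + 108,295 = 115,713 (anyone who worked, including part-time for economic reasons, counts as employed).
Unemployed = 12,225 + 1,317 = 13,542 (jobless and actively searching, or on temporary layoff).
Labor force = 115,713 + 13,542 = 129,255.
Not in labor force = 70,778 + 2,003 + 17,868 + 8,063 + 15,831 = 114,543 (those not working and not actively searching are outside the labor force — including those who want a job but have given up searching).
Civilian working-age population = 129,255 + 114,543 = 243,798.
Unemployment rate = 13,542 / 129,255 = 10.48%.
Labor force participation rate = 129,255 / 243,798 = 53.02%.

Unemployment rate ≈ 10.48%; labor force participation rate ≈ 53.02%.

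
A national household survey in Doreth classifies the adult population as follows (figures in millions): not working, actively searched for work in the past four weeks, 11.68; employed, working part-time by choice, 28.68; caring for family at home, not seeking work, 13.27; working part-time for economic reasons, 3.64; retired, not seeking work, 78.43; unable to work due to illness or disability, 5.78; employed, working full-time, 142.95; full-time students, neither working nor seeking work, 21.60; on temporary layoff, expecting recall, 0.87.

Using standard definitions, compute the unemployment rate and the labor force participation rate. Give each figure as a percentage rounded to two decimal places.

Employed = 28.68 + 3.64 + 142.95 = 175.27 million (anyone who worked, including part-time for economic reasons, counts as employed).
Unemployed = 11.68 + 0.87 = 12.55 million (jobless and actively searching, or on temporary layoff).
Labor force = 175.27 + 12.55 = 187.82 million.
Not in labor force = 13.27 + 78.43 + 5.78 + 21.60 = 119.08 million (those not working and not actively searching are outside the labor force).
Civilian working-age population = 187.82 + 119.08 = 306.90 million.
Unemployment rate = 12.55 / 187.82 = 6.68%.
Labor force participation rate = 187.82 / 306.90 = 61.20%.

Unemployment rate ≈ 6.68%; labor force participation rate ≈ 61.20%.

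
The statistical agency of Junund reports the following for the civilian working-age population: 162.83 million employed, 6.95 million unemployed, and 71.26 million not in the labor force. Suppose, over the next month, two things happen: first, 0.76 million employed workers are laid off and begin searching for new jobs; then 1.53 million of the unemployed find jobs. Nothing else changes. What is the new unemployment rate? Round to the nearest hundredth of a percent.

New unemployment rate ≈ 3.64%.

Initially, labor force = 162.83 + 6.95 = 169.78 million, so u = 6.95/169.78 = 4.09%.
After the first change, employed falls and unemployed rises by 0.76; labor force unchanged → E = 162.07, U = 7.71, labor force = 169.78 million.
After the second change, unemployed falls and employed rises by 1.53; labor force unchanged → E = 163.60, U = 6.18, labor force = 169.78 million.
New unemployment rate = 6.18 / 169.78 = 3.64%.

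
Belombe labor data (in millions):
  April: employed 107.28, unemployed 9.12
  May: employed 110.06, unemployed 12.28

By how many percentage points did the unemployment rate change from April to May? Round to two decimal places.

April: labor force = 107.28 + 9.12 = 116.40; u = 9.12/116.40 = 7.84%.
May: labor force = 110.06 + 12.28 = 122.34; u = 12.28/122.34 = 10.04%.
Change = 10.04% − 7.84% = +2.20 pp.

The unemployment rate changed by +2.20 percentage points.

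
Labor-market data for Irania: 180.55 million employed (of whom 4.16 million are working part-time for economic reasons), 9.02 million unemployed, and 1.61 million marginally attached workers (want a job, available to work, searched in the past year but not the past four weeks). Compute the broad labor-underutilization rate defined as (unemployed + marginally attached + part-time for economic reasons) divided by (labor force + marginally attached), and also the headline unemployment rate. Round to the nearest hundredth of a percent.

Labor force = 180.55 + 9.02 = 189.57 million.
Numerator = 9.02 + 1.61 + 4.16 = 14.79 million.
Denominator = 189.57 + 1.61 = 191.18 million.
Broad rate = 14.79 / 191.18 = 7.74%.
Headline unemployment rate = 9.02 / 189.57 = 4.76%.

Broad underutilization rate ≈ 7.74%; headline unemployment rate ≈ 4.76%.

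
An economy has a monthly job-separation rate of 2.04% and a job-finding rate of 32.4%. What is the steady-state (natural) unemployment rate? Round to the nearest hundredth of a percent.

Steady-state unemployment rate ≈ 5.92%.

At steady state the flows balance: s·E = f·U, so U/(E+U) = s/(s+f).
u* = 2.04 / (2.04 + 32.4) = 2.04 / 34.44 = 5.92%.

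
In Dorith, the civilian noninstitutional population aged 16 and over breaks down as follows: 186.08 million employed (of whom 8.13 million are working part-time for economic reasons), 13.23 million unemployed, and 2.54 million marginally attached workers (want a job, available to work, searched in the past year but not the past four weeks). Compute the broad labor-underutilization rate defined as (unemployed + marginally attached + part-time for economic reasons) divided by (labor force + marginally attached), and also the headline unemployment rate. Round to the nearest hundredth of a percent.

Broad underutilization rate ≈ 11.84%; headline unemployment rate ≈ 6.64%.

Labor force = 186.08 + 13.23 = 199.31 million.
Numerator = 13.23 + 2.54 + 8.13 = 23.90 million.
Denominator = 199.31 + 2.54 = 201.85 million.
Broad rate = 23.90 / 201.85 = 11.84%.
Headline unemployment rate = 13.23 / 199.31 = 6.64%.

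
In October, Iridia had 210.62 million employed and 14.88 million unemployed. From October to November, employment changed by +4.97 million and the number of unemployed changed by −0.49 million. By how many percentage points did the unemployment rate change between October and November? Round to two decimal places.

October: labor force = 210.62 + 14.88 = 225.50; u = 14.88/225.50 = 6.60%.
November: labor force = 215.59 + 14.39 = 229.98; u = 14.39/229.98 = 6.26%.
Change = 6.26% − 6.60% = −0.34 pp.

The unemployment rate changed by −0.34 percentage points.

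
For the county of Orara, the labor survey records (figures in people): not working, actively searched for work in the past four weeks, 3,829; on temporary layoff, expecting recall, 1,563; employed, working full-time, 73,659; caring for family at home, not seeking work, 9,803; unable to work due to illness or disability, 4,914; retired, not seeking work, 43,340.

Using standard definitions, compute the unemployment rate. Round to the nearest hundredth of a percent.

Employed = 73,659.
Unemployed = 3,829 + 1,563 = 5,392 (jobless and actively searching, or on temporary layoff).
Labor force = 73,659 + 5,392 = 79,051.
Unemployment rate = 5,392 / 79,051 = 6.82%.

Unemployment rate ≈ 6.82%.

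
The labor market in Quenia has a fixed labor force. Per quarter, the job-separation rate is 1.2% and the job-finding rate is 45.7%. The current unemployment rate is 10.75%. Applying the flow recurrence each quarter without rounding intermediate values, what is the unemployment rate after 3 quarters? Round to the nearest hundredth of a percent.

With a fixed labor force, u_{t+1} = u_t + s·(1−u_t) − f·u_t = u_t·(1−s−f) + s.
Here 1−s−f = 0.531 and s = 0.012.
u_1 = 0.107500 × 0.531 + 0.012 = 0.069083.
u_2 = 0.069083 × 0.531 + 0.012 = 0.048683.
u_3 = 0.048683 × 0.531 + 0.012 = 0.037851.

Unemployment rate after three quarters ≈ 3.79%.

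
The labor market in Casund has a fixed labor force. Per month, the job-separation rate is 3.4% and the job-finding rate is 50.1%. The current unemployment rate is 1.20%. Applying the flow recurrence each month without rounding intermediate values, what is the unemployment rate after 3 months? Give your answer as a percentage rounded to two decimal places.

Unemployment rate after three months ≈ 5.84%.

With a fixed labor force, u_{t+1} = u_t + s·(1−u_t) − f·u_t = u_t·(1−s−f) + s.
Here 1−s−f = 0.465 and s = 0.034.
u_1 = 0.012000 × 0.465 + 0.034 = 0.039580.
u_2 = 0.039580 × 0.465 + 0.034 = 0.052405.
u_3 = 0.052405 × 0.465 + 0.034 = 0.058368.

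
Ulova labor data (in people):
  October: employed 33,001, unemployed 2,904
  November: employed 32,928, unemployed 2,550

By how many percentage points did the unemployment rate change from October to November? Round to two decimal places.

The unemployment rate changed by −0.90 percentage points.

October: labor force = 33,001 + 2,904 = 35,905; u = 2,904/35,905 = 8.09%.
November: labor force = 32,928 + 2,550 = 35,478; u = 2,550/35,478 = 7.19%.
Change = 7.19% − 8.09% = −0.90 pp.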